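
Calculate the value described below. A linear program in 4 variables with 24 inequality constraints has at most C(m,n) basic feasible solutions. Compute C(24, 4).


Each vertex corresponds to some choice of n active constraints out of m, so the number of vertices is at most C(m, n) = m! / (n!(m-n)!).
m = 24, n = 4
Numerator: 24 * 23 * 22 * 21
Denominator: 4! = 24
C(24, 4) = 10626


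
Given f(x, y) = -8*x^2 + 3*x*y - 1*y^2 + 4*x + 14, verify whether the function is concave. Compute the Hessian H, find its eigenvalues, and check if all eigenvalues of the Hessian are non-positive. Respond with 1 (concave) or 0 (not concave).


The Hessian of f(x,y) = -8*x^2 + 3*x*y - 1*y^2 + 4*x + 14 is:
H = [[-16, 3], [3, -2]]
Trace = -16 - 2 = -18
Determinant = -16*-2 - (3)^2 = 23
Discriminant = (-18)^2 - 4*23 = 232.0
Eigenvalues: lambda_1 = -16.6158, lambda_2 = -1.3842
The function is concave.

1


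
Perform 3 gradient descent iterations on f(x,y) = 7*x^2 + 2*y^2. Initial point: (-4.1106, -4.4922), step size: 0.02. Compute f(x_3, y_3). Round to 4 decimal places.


Gradient descent on f(x,y) = 7*x^2 + 2*y^2.
Starting point: (-4.1106, -4.4922), alpha = 0.02
Step 1: grad_x = 2*7*-4.1106 = -57.5484, grad_y = 2*2*-4.4922 = -17.9688
  x_1 = -4.1106 - 0.02*-57.5484 = -2.9596
  y_1 = -4.4922 - 0.02*-17.9688 = -4.1328
Step 2: grad_x = 2*7*-2.9596 = -41.4348, grad_y = 2*2*-4.1328 = -16.5313
  x_2 = -2.9596 - 0.02*-41.4348 = -2.1309
  y_2 = -4.1328 - 0.02*-16.5313 = -3.8022
Step 3: grad_x = 2*7*-2.1309 = -29.8331, grad_y = 2*2*-3.8022 = -15.2088
  x_3 = -2.1309 - 0.02*-29.8331 = -1.5343
  y_3 = -3.8022 - 0.02*-15.2088 = -3.498
f(-1.5343, -3.498) = 7*(-1.5343)^2 + 2*(-3.498)^2 = 40.9503


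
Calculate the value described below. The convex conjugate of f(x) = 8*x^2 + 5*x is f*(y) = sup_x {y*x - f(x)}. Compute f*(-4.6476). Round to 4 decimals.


f*(y) = sup_x {y*x - a*x^2 - b*x} = sup_x {(y-b)*x - a*x^2}
FOC: (y - b) - 2a*x = 0 => x* = (y - b)/(2a)
x* = (-4.6476 - 5)/(2*8) = -0.603
f*(-4.6476) = (y-b)^2/(4a) = (-4.6476 - 5)^2/(4*8)
= 93.0762/32 = 2.9086


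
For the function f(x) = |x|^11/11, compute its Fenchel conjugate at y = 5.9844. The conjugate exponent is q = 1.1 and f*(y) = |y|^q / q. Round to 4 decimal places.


The conjugate exponent q satisfies 1/p + 1/q = 1.
p = 11, so q = 11/(11 - 1) = 1.1
|y|^q = 5.9844^1.1 = 7.1569
f*(5.9844) = 7.1569 / 1.1 = 6.5062


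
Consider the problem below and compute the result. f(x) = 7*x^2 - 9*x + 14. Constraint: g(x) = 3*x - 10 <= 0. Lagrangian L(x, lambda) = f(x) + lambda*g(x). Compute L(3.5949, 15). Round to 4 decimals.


Step 1: Evaluate f(x).
f(3.5949) = 7*3.5949^2 - 9*3.5949 + 14 = 72.109
Step 2: Evaluate g(x).
g(3.5949) = 3*3.5949 - 10 = 0.7847
Step 3: Compute Lagrangian.
L = 72.109 + 15*0.7847 = 83.8795


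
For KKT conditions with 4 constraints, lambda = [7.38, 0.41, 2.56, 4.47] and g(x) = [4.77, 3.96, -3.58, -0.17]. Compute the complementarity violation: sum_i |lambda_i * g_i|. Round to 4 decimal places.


KKT complementary slackness check:
lambda_1 * g_1 = 7.38 * 4.77 = 35.2026
lambda_2 * g_2 = 0.41 * 3.96 = 1.6236
lambda_3 * g_3 = 2.56 * -3.58 = -9.1648
lambda_4 * g_4 = 4.47 * -0.17 = -0.7599
Total violation = 35.2026 + 1.6236 + 9.1648 + 0.7599 = 46.7509


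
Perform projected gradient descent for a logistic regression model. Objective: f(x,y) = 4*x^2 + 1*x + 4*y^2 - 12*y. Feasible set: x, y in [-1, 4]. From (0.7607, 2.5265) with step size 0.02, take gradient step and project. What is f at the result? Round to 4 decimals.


Step 1: Compute gradient at (0.7607, 2.5265).
grad_x = 2*4*0.7607 + 1 = 7.0856
grad_y = 2*4*2.5265 - 12 = 8.212
Step 2: Gradient step.
x_raw = 0.7607 - 0.02*7.0856 = 0.619
y_raw = 2.5265 - 0.02*8.212 = 2.3623
Step 3: Project onto [-1, 4].
x_proj = clip(0.619) = 0.619
y_proj = clip(2.3623) = 2.3623
Step 4: Evaluate f.
f(0.619, 2.3623) = -3.8745


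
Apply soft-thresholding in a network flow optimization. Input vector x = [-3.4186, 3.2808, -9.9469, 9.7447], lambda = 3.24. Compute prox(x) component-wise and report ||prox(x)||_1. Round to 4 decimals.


Soft-thresholding with lambda = 3.24:
prox(-3.4186) = sign(-3.4186)*max(|-3.4186| - 3.24, 0) = -0.1786
prox(3.2808) = sign(3.2808)*max(|3.2808| - 3.24, 0) = 0.0408
prox(-9.9469) = sign(-9.9469)*max(|-9.9469| - 3.24, 0) = -6.7069
prox(9.7447) = sign(9.7447)*max(|9.7447| - 3.24, 0) = 6.5047
prox(x) = [-0.1786, 0.0408, -6.7069, 6.5047]
||prox(x)||_1 = 0.1786 + 0.0408 + 6.7069 + 6.5047 = 13.431


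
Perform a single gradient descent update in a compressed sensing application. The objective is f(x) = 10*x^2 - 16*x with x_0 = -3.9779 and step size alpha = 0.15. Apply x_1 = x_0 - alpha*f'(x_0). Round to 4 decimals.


We compute the gradient at x_0 and apply the update.
f'(x) = 20*x - 16
f'(-3.9779) = 20*-3.9779 - 16 = -95.558
x_1 = -3.9779 - 0.15*-95.558 = 10.3558


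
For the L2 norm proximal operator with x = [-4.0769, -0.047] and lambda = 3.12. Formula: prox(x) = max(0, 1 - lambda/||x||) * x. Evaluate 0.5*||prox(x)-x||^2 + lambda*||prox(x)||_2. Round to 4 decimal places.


Step 1: Compute ||x||.
||x|| = 4.0772
Step 2: Compute scaling factor.
scale = max(0, 1 - 3.12/4.0772) = 0.2348
Step 3: prox(x) = [-0.9571, -0.011]
||prox(x)|| = 0.9572
Step 4: Proximal objective.
0.5*||prox-x||^2 = 4.8672
lambda*||prox|| = 2.9865
Total = 7.8536


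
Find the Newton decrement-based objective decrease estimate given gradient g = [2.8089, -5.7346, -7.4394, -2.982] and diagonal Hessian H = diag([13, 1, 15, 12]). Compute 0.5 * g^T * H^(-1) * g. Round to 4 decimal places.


Step 1: H is diagonal, so H^(-1) * g = [0.2161, -5.7346, -0.496, -0.2485].
Step 2: g^T H^(-1) g = sum_i g_i^2 / H_ii
  = (2.8089)^2/13 + (-5.7346)^2/1 + (-7.4394)^2/15 + (-2.982)^2/12
  = 0.6069 + 32.8856 + 3.6896 + 0.741 = 37.9232
Step 3: Objective decrease = 0.5 * g^T H^(-1) g = 18.9616


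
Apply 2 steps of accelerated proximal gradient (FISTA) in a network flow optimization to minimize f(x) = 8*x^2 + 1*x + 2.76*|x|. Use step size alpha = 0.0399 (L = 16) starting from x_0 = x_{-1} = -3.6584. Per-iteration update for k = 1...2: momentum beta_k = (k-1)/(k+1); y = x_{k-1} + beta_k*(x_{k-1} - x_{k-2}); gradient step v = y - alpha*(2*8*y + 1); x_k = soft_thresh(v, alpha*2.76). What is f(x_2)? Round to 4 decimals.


FISTA on f(x) = 8*x^2 + 1*x + 2.76*|x|
L = 16, alpha = 0.0399
Iteration 1: beta = 0.0, y = -3.6584 + 0.0*(-3.6584 + 3.6584) = -3.6584
  grad(y) = -57.5344, v = y - alpha*grad = -1.3628
  prox(v) = soft_thresh(-1.3628, 0.1101) = -1.2527
Iteration 2: beta = 0.3333, y = -1.2527 + 0.3333*(-1.2527 + 3.6584) = -0.4507
  grad(y) = -6.2118, v = y - alpha*grad = -0.2029
  prox(v) = soft_thresh(-0.2029, 0.1101) = -0.0928
f(x_2) = 8*(-0.0928)^2 + 1*(-0.0928) + 2.76*|-0.0928| = 0.2321


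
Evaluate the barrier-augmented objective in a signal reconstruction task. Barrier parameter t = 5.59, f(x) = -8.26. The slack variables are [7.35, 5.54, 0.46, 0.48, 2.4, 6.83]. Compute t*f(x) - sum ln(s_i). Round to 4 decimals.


Step 1: Compute log-barrier.
ln values: [1.9947, 1.712, -0.7765, -0.734, 0.8755, 1.9213]
phi = -(1.9947 + 1.712 - 0.7765 - 0.734 + 0.8755 + 1.9213) = -4.993
Step 2: Compute augmented objective.
t*f(x) = 5.59*-8.26 = -46.1734
Total = -46.1734 - 4.993 = -51.1664


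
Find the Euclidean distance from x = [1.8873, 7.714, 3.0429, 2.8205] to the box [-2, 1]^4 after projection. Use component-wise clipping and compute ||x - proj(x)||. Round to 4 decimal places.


Project each component onto [-2, 1].
clip(1.8873) = 1.0, clip(7.714) = 1.0, clip(3.0429) = 1.0, clip(2.8205) = 1.0
Projection = [1.0, 1.0, 1.0, 1.0]
Squared diffs: [0.7873, 45.0778, 4.1734, 3.3142]
Distance = sqrt(53.3527) = 7.3043


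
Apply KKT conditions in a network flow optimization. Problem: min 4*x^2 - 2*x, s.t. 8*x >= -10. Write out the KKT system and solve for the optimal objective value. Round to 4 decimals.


Step 1: Try lambda = 0 (constraint inactive).
Stationarity: 2*4*x - 2 = 0
x* = 2/(2*4) = 0.25
Check constraint: 8*0.25 = 2.0 >= -10 -- satisfied.
Step 2: Compute optimal value.
f(x*) = 4*0.25^2 - 2*0.25 = -0.25


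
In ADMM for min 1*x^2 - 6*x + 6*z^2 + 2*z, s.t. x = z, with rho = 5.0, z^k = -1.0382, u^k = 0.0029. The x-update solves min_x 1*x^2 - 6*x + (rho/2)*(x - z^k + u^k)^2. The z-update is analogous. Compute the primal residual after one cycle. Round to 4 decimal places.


ADMM iteration with rho = 5.0, z^k = -1.0382, u^k = 0.0029
Step 1: x-update.
Minimize 1*x^2 - 6*x + (5.0/2)*(x + 1.0382 + 0.0029)^2
FOC: (2*1 + 5.0)*x = 6 + 5.0*(-1.0382 - 0.0029)
x^{k+1} = 0.1135
Step 2: z-update.
Minimize 6*z^2 + 2*z + (5.0/2)*(0.1135 - z + 0.0029)^2
FOC: (2*6 + 5.0)*z = -2 + 5.0*(0.1135 + 0.0029)
z^{k+1} = -0.0834
Step 3: u-update.
u^{k+1} = 0.0029 + 0.1135 + 0.0834 = 0.1998
Step 4: Primal residual = |0.1135 + 0.0834| = 0.1969


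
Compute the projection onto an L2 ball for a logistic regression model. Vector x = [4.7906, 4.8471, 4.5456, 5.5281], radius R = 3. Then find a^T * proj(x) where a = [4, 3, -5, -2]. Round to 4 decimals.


Step 1: Compute ||x|| (intermediates to 6 decimals).
||x|| = sqrt(4.7906^2 + 4.8471^2 + 4.5456^2 + 5.5281^2) = 9.882641
Step 2: Project.
Since ||x|| > R, scale = R/||x|| = 3/9.882641 = 0.303563, proj(x) = scale * x
proj(x) = [1.454249, 1.4714, 1.379876, 1.678127]
Step 3: Dot product.
a^T * proj(x) = 4*1.454249 + 3*1.4714 - 5*1.379876 - 2*1.678127 = -0.0244


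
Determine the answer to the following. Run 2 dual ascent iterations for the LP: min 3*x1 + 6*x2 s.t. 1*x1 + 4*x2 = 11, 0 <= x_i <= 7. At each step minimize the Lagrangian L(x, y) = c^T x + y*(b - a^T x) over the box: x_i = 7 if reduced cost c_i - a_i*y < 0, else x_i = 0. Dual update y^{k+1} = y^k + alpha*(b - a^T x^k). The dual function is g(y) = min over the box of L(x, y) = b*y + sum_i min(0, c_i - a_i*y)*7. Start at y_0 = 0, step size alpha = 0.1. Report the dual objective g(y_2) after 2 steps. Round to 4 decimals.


Dual ascent for LP: min 3*x1 + 6*x2, 1*x1 + 4*x2 = 11, 0 <= x_i <= 7
Step 1: y^k = 0.0, reduced costs: (3.0, 6.0)
  x^k = (0.0, 0.0), subgradient = b - a^T x = 11.0
  y^{k+1} = 0.0 + 0.1*11.0 = 1.1
Step 2: y^k = 1.1, reduced costs: (1.9, 1.6)
  x^k = (0.0, 0.0), subgradient = b - a^T x = 11.0
  y^{k+1} = 1.1 + 0.1*11.0 = 2.2
Dual objective at y_2 = 2.2: reduced costs (0.8, -2.8), box minimizer x = (0.0, 7.0)
g(y_2) = b*y + (c1 - a1*y)*x1 + (c2 - a2*y)*x2 = 11*2.2 + 0.8*0.0 + (-2.8)*7.0 = 24.2 + 0.0 - 19.6 = 4.6


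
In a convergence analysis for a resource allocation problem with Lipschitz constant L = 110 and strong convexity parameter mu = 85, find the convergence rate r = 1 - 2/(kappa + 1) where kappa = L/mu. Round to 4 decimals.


Step 1: Compute the condition number.
kappa = L/mu = 110/85 = 1.2941
Step 2: Compute the convergence rate.
r = 1 - 2/(kappa + 1) = 1 - 2*mu/(L + mu) = (L - mu)/(L + mu) = 25/195 = 0.1282


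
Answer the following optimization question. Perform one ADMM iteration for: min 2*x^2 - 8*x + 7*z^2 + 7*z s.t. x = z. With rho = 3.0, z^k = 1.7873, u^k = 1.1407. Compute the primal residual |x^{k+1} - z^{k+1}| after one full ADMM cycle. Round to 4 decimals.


ADMM iteration with rho = 3.0, z^k = 1.7873, u^k = 1.1407
Step 1: x-update.
Minimize 2*x^2 - 8*x + (3.0/2)*(x - 1.7873 + 1.1407)^2
FOC: (2*2 + 3.0)*x = 8 + 3.0*(1.7873 - 1.1407)
x^{k+1} = 1.42
Step 2: z-update.
Minimize 7*z^2 + 7*z + (3.0/2)*(1.42 - z + 1.1407)^2
FOC: (2*7 + 3.0)*z = -7 + 3.0*(1.42 + 1.1407)
z^{k+1} = 0.0401
Step 3: u-update.
u^{k+1} = 1.1407 + 1.42 - 0.0401 = 2.5206
Step 4: Primal residual = |1.42 - 0.0401| = 1.3799


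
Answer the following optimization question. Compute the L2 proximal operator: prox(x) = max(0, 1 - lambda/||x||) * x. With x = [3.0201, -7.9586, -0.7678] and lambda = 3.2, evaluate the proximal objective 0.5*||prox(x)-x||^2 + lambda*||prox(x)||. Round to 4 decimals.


Step 1: Compute ||x||.
||x|| = 8.5469
Step 2: Compute scaling factor.
scale = max(0, 1 - 3.2/8.5469) = 0.6256
Step 3: prox(x) = [1.8894, -4.9789, -0.4803]
||prox(x)|| = 5.3469
Step 4: Proximal objective.
0.5*||prox-x||^2 = 5.12
lambda*||prox|| = 17.1101
Total = 22.2301


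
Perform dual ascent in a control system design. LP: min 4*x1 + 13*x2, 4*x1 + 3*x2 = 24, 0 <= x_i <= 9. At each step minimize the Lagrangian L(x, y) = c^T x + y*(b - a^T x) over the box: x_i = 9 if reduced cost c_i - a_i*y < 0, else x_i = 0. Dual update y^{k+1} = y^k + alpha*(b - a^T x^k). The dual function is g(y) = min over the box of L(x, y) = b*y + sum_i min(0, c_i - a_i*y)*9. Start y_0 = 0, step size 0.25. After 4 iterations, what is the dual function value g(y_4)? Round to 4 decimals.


Dual ascent for LP: min 4*x1 + 13*x2, 4*x1 + 3*x2 = 24, 0 <= x_i <= 9
Step 1: y^k = 0.0, reduced costs: (4.0, 13.0)
  x^k = (0.0, 0.0), subgradient = b - a^T x = 24.0
  y^{k+1} = 0.0 + 0.25*24.0 = 6.0
Step 2: y^k = 6.0, reduced costs: (-20.0, -5.0)
  x^k = (9.0, 9.0), subgradient = b - a^T x = -39.0
  y^{k+1} = 6.0 + 0.25*-39.0 = -3.75
Step 3: y^k = -3.75, reduced costs: (19.0, 24.25)
  x^k = (0.0, 0.0), subgradient = b - a^T x = 24.0
  y^{k+1} = -3.75 + 0.25*24.0 = 2.25
Step 4: y^k = 2.25, reduced costs: (-5.0, 6.25)
  x^k = (9.0, 0.0), subgradient = b - a^T x = -12.0
  y^{k+1} = 2.25 + 0.25*-12.0 = -0.75
Dual objective at y_4 = -0.75: reduced costs (7.0, 15.25), box minimizer x = (0.0, 0.0)
g(y_4) = b*y + (c1 - a1*y)*x1 + (c2 - a2*y)*x2 = 24*(-0.75) + 7.0*0.0 + 15.25*0.0 = -18.0 + 0.0 + 0.0 = -18.0


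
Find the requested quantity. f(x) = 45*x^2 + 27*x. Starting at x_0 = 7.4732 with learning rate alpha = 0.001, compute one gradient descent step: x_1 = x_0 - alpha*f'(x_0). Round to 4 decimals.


We compute the gradient at x_0 and apply the update.
f'(x) = 90*x + 27
f'(7.4732) = 90*7.4732 + 27 = 699.588
x_1 = 7.4732 - 0.001*699.588 = 6.7736


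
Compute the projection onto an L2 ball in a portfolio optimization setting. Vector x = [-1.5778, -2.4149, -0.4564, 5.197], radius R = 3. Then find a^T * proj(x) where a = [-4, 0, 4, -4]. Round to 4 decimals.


Step 1: Compute ||x|| (intermediates to 6 decimals).
||x|| = sqrt((-1.5778)^2 + (-2.4149)^2 + (-0.4564)^2 + 5.197^2) = 5.961401
Step 2: Project.
Since ||x|| > R, scale = R/||x|| = 3/5.961401 = 0.503237, proj(x) = scale * x
proj(x) = [-0.794007, -1.215267, -0.229677, 2.615323]
Step 3: Dot product.
a^T * proj(x) = -4*(-0.794007) + 0*(-1.215267) + 4*(-0.229677) - 4*2.615323 = -8.204


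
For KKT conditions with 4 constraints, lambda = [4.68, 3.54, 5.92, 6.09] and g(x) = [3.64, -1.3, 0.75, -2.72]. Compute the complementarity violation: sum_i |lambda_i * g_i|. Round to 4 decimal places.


KKT complementary slackness check:
lambda_1 * g_1 = 4.68 * 3.64 = 17.0352
lambda_2 * g_2 = 3.54 * -1.3 = -4.602
lambda_3 * g_3 = 5.92 * 0.75 = 4.44
lambda_4 * g_4 = 6.09 * -2.72 = -16.5648
Total violation = 17.0352 + 4.602 + 4.44 + 16.5648 = 42.642


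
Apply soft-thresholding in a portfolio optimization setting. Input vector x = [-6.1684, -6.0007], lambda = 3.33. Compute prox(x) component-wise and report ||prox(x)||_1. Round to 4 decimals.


Soft-thresholding with lambda = 3.33:
prox(-6.1684) = sign(-6.1684)*max(|-6.1684| - 3.33, 0) = -2.8384
prox(-6.0007) = sign(-6.0007)*max(|-6.0007| - 3.33, 0) = -2.6707
prox(x) = [-2.8384, -2.6707]
||prox(x)||_1 = 2.8384 + 2.6707 = 5.5091


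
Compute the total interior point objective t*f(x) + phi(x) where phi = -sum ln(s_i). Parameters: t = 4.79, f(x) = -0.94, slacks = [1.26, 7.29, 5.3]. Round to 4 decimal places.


Step 1: Compute log-barrier.
ln values: [0.2311, 1.9865, 1.6677]
phi = -(0.2311 + 1.9865 + 1.6677) = -3.8853
Step 2: Compute augmented objective.
t*f(x) = 4.79*-0.94 = -4.5026
Total = -4.5026 - 3.8853 = -8.3879


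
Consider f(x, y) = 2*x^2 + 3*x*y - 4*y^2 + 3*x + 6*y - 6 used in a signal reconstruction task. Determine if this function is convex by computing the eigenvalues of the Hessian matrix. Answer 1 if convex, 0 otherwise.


The Hessian of f(x,y) = 2*x^2 + 3*x*y - 4*y^2 + 3*x + 6*y - 6 is:
H = [[4, 3], [3, -8]]
Trace = 4 - 8 = -4
Determinant = 4*-8 - (3)^2 = -41
Discriminant = (-4)^2 - 4*-41 = 180.0
Eigenvalues: lambda_1 = -8.7082, lambda_2 = 4.7082
The function is not convex.

0


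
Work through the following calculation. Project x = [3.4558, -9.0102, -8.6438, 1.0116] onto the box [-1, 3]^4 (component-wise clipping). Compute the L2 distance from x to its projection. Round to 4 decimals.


Project each component onto [-1, 3].
clip(3.4558) = 3.0, clip(-9.0102) = -1.0, clip(-8.6438) = -1.0, clip(1.0116) = 1.0116
Projection = [3.0, -1.0, -1.0, 1.0116]
Squared diffs: [0.2078, 64.1633, 58.4277, 0.0]
Distance = sqrt(122.7988) = 11.0815


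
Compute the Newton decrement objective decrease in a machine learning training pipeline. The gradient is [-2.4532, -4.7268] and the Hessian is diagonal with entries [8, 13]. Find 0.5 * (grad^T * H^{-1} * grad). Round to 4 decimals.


Step 1: H is diagonal, so H^(-1) * g = [-0.3067, -0.3636].
Step 2: g^T H^(-1) g = sum_i g_i^2 / H_ii
  = (-2.4532)^2/8 + (-4.7268)^2/13
  = 0.7523 + 1.7187 = 2.4709
Step 3: Objective decrease = 0.5 * g^T H^(-1) g = 1.2355


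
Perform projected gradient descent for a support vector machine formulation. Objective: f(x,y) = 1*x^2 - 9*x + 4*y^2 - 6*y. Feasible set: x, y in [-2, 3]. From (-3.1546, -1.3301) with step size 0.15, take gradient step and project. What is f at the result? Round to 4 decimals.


Step 1: Compute gradient at (-3.1546, -1.3301).
grad_x = 2*1*-3.1546 - 9 = -15.3092
grad_y = 2*4*-1.3301 - 6 = -16.6408
Step 2: Gradient step.
x_raw = -3.1546 - 0.15*-15.3092 = -0.8582
y_raw = -1.3301 - 0.15*-16.6408 = 1.166
Step 3: Project onto [-2, 3].
x_proj = clip(-0.8582) = -0.8582
y_proj = clip(1.166) = 1.166
Step 4: Evaluate f.
f(-0.8582, 1.166) = 6.9028


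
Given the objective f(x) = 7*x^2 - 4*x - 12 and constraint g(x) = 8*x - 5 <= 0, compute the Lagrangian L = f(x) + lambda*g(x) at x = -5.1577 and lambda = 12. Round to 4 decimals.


Step 1: Evaluate f(x).
f(-5.1577) = 7*(-5.1577)^2 - 4*(-5.1577) - 12 = 194.8439
Step 2: Evaluate g(x).
g(-5.1577) = 8*-5.1577 - 5 = -46.2616
Step 3: Compute Lagrangian.
L = 194.8439 + 12*-46.2616 = -360.2953


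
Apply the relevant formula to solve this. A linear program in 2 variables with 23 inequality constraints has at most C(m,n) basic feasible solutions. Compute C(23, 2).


Each vertex corresponds to some choice of n active constraints out of m, so the number of vertices is at most C(m, n) = m! / (n!(m-n)!).
m = 23, n = 2
Numerator: 23 * 22
Denominator: 2! = 2
C(23, 2) = 253


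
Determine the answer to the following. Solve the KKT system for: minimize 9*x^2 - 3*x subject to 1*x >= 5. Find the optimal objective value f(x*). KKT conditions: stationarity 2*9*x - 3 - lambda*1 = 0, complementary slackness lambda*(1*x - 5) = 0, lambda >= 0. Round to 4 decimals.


Step 1: Try lambda = 0 (constraint inactive).
x_unc = 3/(2*9) = 0.1667
Check: 1*0.1667 = 0.1667 < 5 -- violated!
Step 2: Constraint must be active: 1*x = 5
x* = 5/1 = 5.0
lambda = (2*9*5.0 - 3)/1 = 87.0
Step 3: Compute optimal value.
f(x*) = 9*5.0^2 - 3*5.0 = 210.0


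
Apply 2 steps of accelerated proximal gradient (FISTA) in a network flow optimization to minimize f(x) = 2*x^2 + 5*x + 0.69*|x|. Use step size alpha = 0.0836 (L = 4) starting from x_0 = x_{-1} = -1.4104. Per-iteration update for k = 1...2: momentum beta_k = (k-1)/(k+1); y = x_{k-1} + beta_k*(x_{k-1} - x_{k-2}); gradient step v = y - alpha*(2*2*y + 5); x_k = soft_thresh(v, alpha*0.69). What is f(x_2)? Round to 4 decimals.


FISTA on f(x) = 2*x^2 + 5*x + 0.69*|x|
L = 4, alpha = 0.0836
Iteration 1: beta = 0.0, y = -1.4104 + 0.0*(-1.4104 + 1.4104) = -1.4104
  grad(y) = -0.6416, v = y - alpha*grad = -1.3568
  prox(v) = soft_thresh(-1.3568, 0.0577) = -1.2991
Iteration 2: beta = 0.3333, y = -1.2991 + 0.3333*(-1.2991 + 1.4104) = -1.262
  grad(y) = -0.0479, v = y - alpha*grad = -1.258
  prox(v) = soft_thresh(-1.258, 0.0577) = -1.2003
f(x_2) = 2*(-1.2003)^2 + 5*(-1.2003) + 0.69*|-1.2003| = -2.2919


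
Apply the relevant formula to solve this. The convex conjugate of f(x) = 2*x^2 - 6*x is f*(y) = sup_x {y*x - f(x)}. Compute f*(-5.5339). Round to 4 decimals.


f*(y) = sup_x {y*x - a*x^2 - b*x} = sup_x {(y-b)*x - a*x^2}
FOC: (y - b) - 2a*x = 0 => x* = (y - b)/(2a)
x* = (-5.5339 + 6)/(2*2) = 0.1165
f*(-5.5339) = (y-b)^2/(4a) = (-5.5339 + 6)^2/(4*2)
= 0.2172/8 = 0.0272


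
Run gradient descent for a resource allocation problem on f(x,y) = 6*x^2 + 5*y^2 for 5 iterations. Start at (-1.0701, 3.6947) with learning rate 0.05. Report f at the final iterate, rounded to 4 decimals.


Gradient descent on f(x,y) = 6*x^2 + 5*y^2.
Starting point: (-1.0701, 3.6947), alpha = 0.05
Step 1: grad_x = 2*6*-1.0701 = -12.8412, grad_y = 2*5*3.6947 = 36.947
  x_1 = -1.0701 - 0.05*-12.8412 = -0.428
  y_1 = 3.6947 - 0.05*36.947 = 1.8474
Step 2: grad_x = 2*6*-0.428 = -5.1365, grad_y = 2*5*1.8474 = 18.4735
  x_2 = -0.428 - 0.05*-5.1365 = -0.1712
  y_2 = 1.8474 - 0.05*18.4735 = 0.9237
Step 3: grad_x = 2*6*-0.1712 = -2.0546, grad_y = 2*5*0.9237 = 9.2368
  x_3 = -0.1712 - 0.05*-2.0546 = -0.0685
  y_3 = 0.9237 - 0.05*9.2368 = 0.4618
Step 4: grad_x = 2*6*-0.0685 = -0.8218, grad_y = 2*5*0.4618 = 4.6184
  x_4 = -0.0685 - 0.05*-0.8218 = -0.0274
  y_4 = 0.4618 - 0.05*4.6184 = 0.2309
Step 5: grad_x = 2*6*-0.0274 = -0.3287, grad_y = 2*5*0.2309 = 2.3092
  x_5 = -0.0274 - 0.05*-0.3287 = -0.011
  y_5 = 0.2309 - 0.05*2.3092 = 0.1155
f(-0.011, 0.1155) = 6*(-0.011)^2 + 5*0.1155^2 = 0.0674


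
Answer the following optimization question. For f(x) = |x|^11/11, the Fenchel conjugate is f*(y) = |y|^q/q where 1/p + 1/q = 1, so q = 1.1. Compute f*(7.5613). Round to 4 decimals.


The conjugate exponent q satisfies 1/p + 1/q = 1.
p = 11, so q = 11/(11 - 1) = 1.1
|y|^q = 7.5613^1.1 = 9.2567
f*(7.5613) = 9.2567 / 1.1 = 8.4152


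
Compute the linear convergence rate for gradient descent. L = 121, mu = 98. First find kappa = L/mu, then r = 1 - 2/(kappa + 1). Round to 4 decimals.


Step 1: Compute the condition number.
kappa = L/mu = 121/98 = 1.2347
Step 2: Compute the convergence rate.
r = 1 - 2/(kappa + 1) = 1 - 2*mu/(L + mu) = (L - mu)/(L + mu) = 23/219 = 0.105


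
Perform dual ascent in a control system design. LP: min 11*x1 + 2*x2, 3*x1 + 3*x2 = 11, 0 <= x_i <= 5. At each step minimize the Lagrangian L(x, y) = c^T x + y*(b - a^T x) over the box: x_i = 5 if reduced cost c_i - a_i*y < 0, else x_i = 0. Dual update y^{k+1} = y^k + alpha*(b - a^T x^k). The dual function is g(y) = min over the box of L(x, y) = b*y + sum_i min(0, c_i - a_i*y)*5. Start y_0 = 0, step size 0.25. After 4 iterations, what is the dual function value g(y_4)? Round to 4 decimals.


Dual ascent for LP: min 11*x1 + 2*x2, 3*x1 + 3*x2 = 11, 0 <= x_i <= 5
Step 1: y^k = 0.0, reduced costs: (11.0, 2.0)
  x^k = (0.0, 0.0), subgradient = b - a^T x = 11.0
  y^{k+1} = 0.0 + 0.25*11.0 = 2.75
Step 2: y^k = 2.75, reduced costs: (2.75, -6.25)
  x^k = (0.0, 5.0), subgradient = b - a^T x = -4.0
  y^{k+1} = 2.75 + 0.25*-4.0 = 1.75
Step 3: y^k = 1.75, reduced costs: (5.75, -3.25)
  x^k = (0.0, 5.0), subgradient = b - a^T x = -4.0
  y^{k+1} = 1.75 + 0.25*-4.0 = 0.75
Step 4: y^k = 0.75, reduced costs: (8.75, -0.25)
  x^k = (0.0, 5.0), subgradient = b - a^T x = -4.0
  y^{k+1} = 0.75 + 0.25*-4.0 = -0.25
Dual objective at y_4 = -0.25: reduced costs (11.75, 2.75), box minimizer x = (0.0, 0.0)
g(y_4) = b*y + (c1 - a1*y)*x1 + (c2 - a2*y)*x2 = 11*(-0.25) + 11.75*0.0 + 2.75*0.0 = -2.75 + 0.0 + 0.0 = -2.75


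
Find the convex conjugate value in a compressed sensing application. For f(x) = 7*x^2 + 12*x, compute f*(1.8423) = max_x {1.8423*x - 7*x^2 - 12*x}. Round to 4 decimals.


f*(y) = sup_x {y*x - a*x^2 - b*x} = sup_x {(y-b)*x - a*x^2}
FOC: (y - b) - 2a*x = 0 => x* = (y - b)/(2a)
x* = (1.8423 - 12)/(2*7) = -0.7256
f*(1.8423) = (y-b)^2/(4a) = (1.8423 - 12)^2/(4*7)
= 103.1789/28 = 3.685


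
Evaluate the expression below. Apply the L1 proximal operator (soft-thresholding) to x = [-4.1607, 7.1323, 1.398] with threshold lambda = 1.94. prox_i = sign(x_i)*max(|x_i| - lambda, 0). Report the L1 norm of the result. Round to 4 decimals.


Soft-thresholding with lambda = 1.94:
prox(-4.1607) = sign(-4.1607)*max(|-4.1607| - 1.94, 0) = -2.2207
prox(7.1323) = sign(7.1323)*max(|7.1323| - 1.94, 0) = 5.1923
prox(1.398) = sign(1.398)*max(|1.398| - 1.94, 0) = 0.0
prox(x) = [-2.2207, 5.1923, 0.0]
||prox(x)||_1 = 2.2207 + 5.1923 + 0.0 = 7.413


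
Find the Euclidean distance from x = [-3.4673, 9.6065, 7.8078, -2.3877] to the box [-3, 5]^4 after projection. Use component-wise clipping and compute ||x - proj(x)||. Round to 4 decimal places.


Project each component onto [-3, 5].
clip(-3.4673) = -3.0, clip(9.6065) = 5.0, clip(7.8078) = 5.0, clip(-2.3877) = -2.3877
Projection = [-3.0, 5.0, 5.0, -2.3877]
Squared diffs: [0.2184, 21.2198, 7.8837, 0.0]
Distance = sqrt(29.3219) = 5.415


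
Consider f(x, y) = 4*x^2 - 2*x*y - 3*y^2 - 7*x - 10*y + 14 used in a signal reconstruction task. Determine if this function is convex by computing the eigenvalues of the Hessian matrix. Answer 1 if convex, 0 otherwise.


The Hessian of f(x,y) = 4*x^2 - 2*x*y - 3*y^2 - 7*x - 10*y + 14 is:
H = [[8, -2], [-2, -6]]
Trace = 8 - 6 = 2
Determinant = 8*-6 - (-2)^2 = -52
Discriminant = (2)^2 - 4*-52 = 212.0
Eigenvalues: lambda_1 = -6.2801, lambda_2 = 8.2801
The function is not convex.

0


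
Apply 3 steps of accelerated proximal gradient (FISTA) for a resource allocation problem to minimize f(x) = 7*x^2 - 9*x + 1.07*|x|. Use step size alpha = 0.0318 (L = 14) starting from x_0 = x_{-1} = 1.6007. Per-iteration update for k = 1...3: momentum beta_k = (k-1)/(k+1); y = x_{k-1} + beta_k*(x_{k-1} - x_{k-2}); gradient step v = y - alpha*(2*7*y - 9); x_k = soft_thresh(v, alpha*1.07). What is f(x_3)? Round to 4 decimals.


FISTA on f(x) = 7*x^2 - 9*x + 1.07*|x|
L = 14, alpha = 0.0318
Iteration 1: beta = 0.0, y = 1.6007 + 0.0*(1.6007 - 1.6007) = 1.6007
  grad(y) = 13.4098, v = y - alpha*grad = 1.1743
  prox(v) = soft_thresh(1.1743, 0.034) = 1.1402
Iteration 2: beta = 0.3333, y = 1.1402 + 0.3333*(1.1402 - 1.6007) = 0.9868
  grad(y) = 4.8146, v = y - alpha*grad = 0.8337
  prox(v) = soft_thresh(0.8337, 0.034) = 0.7996
Iteration 3: beta = 0.5, y = 0.7996 + 0.5*(0.7996 - 1.1402) = 0.6293
  grad(y) = -0.1895, v = y - alpha*grad = 0.6353
  prox(v) = soft_thresh(0.6353, 0.034) = 0.6013
f(x_3) = 7*0.6013^2 - 9*0.6013 + 1.07*|0.6013| = -2.2374


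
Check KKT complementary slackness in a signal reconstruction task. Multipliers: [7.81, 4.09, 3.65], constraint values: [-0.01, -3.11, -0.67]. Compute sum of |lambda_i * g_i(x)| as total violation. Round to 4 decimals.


KKT complementary slackness check:
lambda_1 * g_1 = 7.81 * -0.01 = -0.0781
lambda_2 * g_2 = 4.09 * -3.11 = -12.7199
lambda_3 * g_3 = 3.65 * -0.67 = -2.4455
Total violation = 0.0781 + 12.7199 + 2.4455 = 15.2435


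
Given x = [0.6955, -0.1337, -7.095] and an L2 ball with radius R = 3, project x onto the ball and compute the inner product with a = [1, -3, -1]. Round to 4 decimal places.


Step 1: Compute ||x|| (intermediates to 6 decimals).
||x|| = sqrt(0.6955^2 + (-0.1337)^2 + (-7.095)^2) = 7.130261
Step 2: Project.
Since ||x|| > R, scale = R/||x|| = 3/7.130261 = 0.420742, proj(x) = scale * x
proj(x) = [0.292626, -0.056253, -2.985164]
Step 3: Dot product.
a^T * proj(x) = 1*0.292626 - 3*(-0.056253) - 1*(-2.985164) = 3.4465


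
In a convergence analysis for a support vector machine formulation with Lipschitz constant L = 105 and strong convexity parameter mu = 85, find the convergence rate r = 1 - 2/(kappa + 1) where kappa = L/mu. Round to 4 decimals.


Step 1: Compute the condition number.
kappa = L/mu = 105/85 = 1.2353
Step 2: Compute the convergence rate.
r = 1 - 2/(kappa + 1) = 1 - 2*mu/(L + mu) = (L - mu)/(L + mu) = 20/190 = 0.1053


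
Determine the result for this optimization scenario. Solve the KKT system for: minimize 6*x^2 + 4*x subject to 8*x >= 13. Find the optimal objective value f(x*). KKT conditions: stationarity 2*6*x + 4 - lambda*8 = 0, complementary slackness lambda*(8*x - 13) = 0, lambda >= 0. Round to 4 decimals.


Step 1: Try lambda = 0 (constraint inactive).
x_unc = -4/(2*6) = -0.3333
Check: 8*-0.3333 = -2.6664 < 13 -- violated!
Step 2: Constraint must be active: 8*x = 13
x* = 13/8 = 1.625
lambda = (2*6*1.625 + 4)/8 = 2.9375
Step 3: Compute optimal value.
f(x*) = 6*1.625^2 + 4*1.625 = 22.3438


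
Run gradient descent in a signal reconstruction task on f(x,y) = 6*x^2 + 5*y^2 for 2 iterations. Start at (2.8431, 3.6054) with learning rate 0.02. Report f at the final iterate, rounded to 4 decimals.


Gradient descent on f(x,y) = 6*x^2 + 5*y^2.
Starting point: (2.8431, 3.6054), alpha = 0.02
Step 1: grad_x = 2*6*2.8431 = 34.1172, grad_y = 2*5*3.6054 = 36.054
  x_1 = 2.8431 - 0.02*34.1172 = 2.1608
  y_1 = 3.6054 - 0.02*36.054 = 2.8843
Step 2: grad_x = 2*6*2.1608 = 25.9291, grad_y = 2*5*2.8843 = 28.8432
  x_2 = 2.1608 - 0.02*25.9291 = 1.6422
  y_2 = 2.8843 - 0.02*28.8432 = 2.3075
f(1.6422, 2.3075) = 6*1.6422^2 + 5*2.3075^2 = 42.8022


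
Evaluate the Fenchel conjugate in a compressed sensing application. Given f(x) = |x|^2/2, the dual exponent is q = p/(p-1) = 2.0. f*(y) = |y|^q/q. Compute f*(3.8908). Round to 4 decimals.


The conjugate exponent q satisfies 1/p + 1/q = 1.
p = 2, so q = 2/(2 - 1) = 2.0
|y|^q = 3.8908^2.0 = 15.1383
f*(3.8908) = 15.1383 / 2.0 = 7.5692


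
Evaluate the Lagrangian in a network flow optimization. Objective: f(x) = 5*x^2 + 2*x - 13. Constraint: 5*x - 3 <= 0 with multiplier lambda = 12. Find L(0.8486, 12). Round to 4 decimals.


Step 1: Evaluate f(x).
f(0.8486) = 5*0.8486^2 + 2*0.8486 - 13 = -7.7022
Step 2: Evaluate g(x).
g(0.8486) = 5*0.8486 - 3 = 1.243
Step 3: Compute Lagrangian.
L = -7.7022 + 12*1.243 = 7.2138


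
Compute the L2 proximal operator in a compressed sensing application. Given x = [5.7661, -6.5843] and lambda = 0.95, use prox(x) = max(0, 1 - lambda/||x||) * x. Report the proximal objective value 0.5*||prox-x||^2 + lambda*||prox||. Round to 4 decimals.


Step 1: Compute ||x||.
||x|| = 8.7522
Step 2: Compute scaling factor.
scale = max(0, 1 - 0.95/8.7522) = 0.8915
Step 3: prox(x) = [5.1402, -5.8696]
||prox(x)|| = 7.8022
Step 4: Proximal objective.
0.5*||prox-x||^2 = 0.4513
lambda*||prox|| = 7.4121
Total = 7.8633


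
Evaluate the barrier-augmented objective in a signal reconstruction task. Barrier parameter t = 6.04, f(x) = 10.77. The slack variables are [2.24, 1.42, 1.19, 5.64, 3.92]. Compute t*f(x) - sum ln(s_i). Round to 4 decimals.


Step 1: Compute log-barrier.
ln values: [0.8065, 0.3507, 0.174, 1.7299, 1.3661]
phi = -(0.8065 + 0.3507 + 0.174 + 1.7299 + 1.3661) = -4.4271
Step 2: Compute augmented objective.
t*f(x) = 6.04*10.77 = 65.0508
Total = 65.0508 - 4.4271 = 60.6237


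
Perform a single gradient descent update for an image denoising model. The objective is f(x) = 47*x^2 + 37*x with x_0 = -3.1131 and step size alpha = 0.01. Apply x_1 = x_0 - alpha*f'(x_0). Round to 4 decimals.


We compute the gradient at x_0 and apply the update.
f'(x) = 94*x + 37
f'(-3.1131) = 94*-3.1131 + 37 = -255.6314
x_1 = -3.1131 - 0.01*-255.6314 = -0.5568


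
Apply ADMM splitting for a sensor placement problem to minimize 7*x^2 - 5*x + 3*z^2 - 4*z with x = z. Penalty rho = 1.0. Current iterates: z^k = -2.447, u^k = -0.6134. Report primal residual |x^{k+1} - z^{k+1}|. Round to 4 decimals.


ADMM iteration with rho = 1.0, z^k = -2.447, u^k = -0.6134
Step 1: x-update.
Minimize 7*x^2 - 5*x + (1.0/2)*(x + 2.447 - 0.6134)^2
FOC: (2*7 + 1.0)*x = 5 + 1.0*(-2.447 + 0.6134)
x^{k+1} = 0.2111
Step 2: z-update.
Minimize 3*z^2 - 4*z + (1.0/2)*(0.2111 - z - 0.6134)^2
FOC: (2*3 + 1.0)*z = 4 + 1.0*(0.2111 - 0.6134)
z^{k+1} = 0.514
Step 3: u-update.
u^{k+1} = -0.6134 + 0.2111 - 0.514 = -0.9163
Step 4: Primal residual = |0.2111 - 0.514| = 0.3029


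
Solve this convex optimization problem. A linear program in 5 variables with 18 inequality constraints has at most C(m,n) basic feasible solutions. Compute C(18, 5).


Each vertex corresponds to some choice of n active constraints out of m, so the number of vertices is at most C(m, n) = m! / (n!(m-n)!).
m = 18, n = 5
Numerator: 18 * 17 * 16 * 15 * 14
Denominator: 5! = 120
C(18, 5) = 8568


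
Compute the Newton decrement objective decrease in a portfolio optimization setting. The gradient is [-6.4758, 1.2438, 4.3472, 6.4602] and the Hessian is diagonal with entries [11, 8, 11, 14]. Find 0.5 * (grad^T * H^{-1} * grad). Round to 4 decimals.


Step 1: H is diagonal, so H^(-1) * g = [-0.5887, 0.1555, 0.3952, 0.4614].
Step 2: g^T H^(-1) g = sum_i g_i^2 / H_ii
  = (-6.4758)^2/11 + (1.2438)^2/8 + (4.3472)^2/11 + (6.4602)^2/14
  = 3.8124 + 0.1934 + 1.718 + 2.981 = 8.7048
Step 3: Objective decrease = 0.5 * g^T H^(-1) g = 4.3524


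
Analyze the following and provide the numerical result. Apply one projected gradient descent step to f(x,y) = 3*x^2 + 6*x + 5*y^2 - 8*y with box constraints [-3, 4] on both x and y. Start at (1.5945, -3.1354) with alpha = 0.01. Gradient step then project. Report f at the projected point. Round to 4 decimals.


Step 1: Compute gradient at (1.5945, -3.1354).
grad_x = 2*3*1.5945 + 6 = 15.567
grad_y = 2*5*-3.1354 - 8 = -39.354
Step 2: Gradient step.
x_raw = 1.5945 - 0.01*15.567 = 1.4388
y_raw = -3.1354 - 0.01*-39.354 = -2.7419
Step 3: Project onto [-3, 4].
x_proj = clip(1.4388) = 1.4388
y_proj = clip(-2.7419) = -2.7419
Step 4: Evaluate f.
f(1.4388, -2.7419) = 74.3675


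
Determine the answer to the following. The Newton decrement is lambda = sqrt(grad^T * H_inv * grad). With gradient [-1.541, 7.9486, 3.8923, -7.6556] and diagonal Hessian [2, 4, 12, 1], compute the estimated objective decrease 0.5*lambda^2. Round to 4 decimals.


Step 1: H is diagonal, so H^(-1) * g = [-0.7705, 1.9872, 0.3244, -7.6556].
Step 2: g^T H^(-1) g = sum_i g_i^2 / H_ii
  = (-1.541)^2/2 + (7.9486)^2/4 + (3.8923)^2/12 + (-7.6556)^2/1
  = 1.1873 + 15.7951 + 1.2625 + 58.6082 = 76.8531
Step 3: Objective decrease = 0.5 * g^T H^(-1) g = 38.4266


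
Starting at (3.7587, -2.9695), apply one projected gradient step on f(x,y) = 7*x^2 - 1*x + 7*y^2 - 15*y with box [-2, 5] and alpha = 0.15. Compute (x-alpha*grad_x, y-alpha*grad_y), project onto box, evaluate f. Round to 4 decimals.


Step 1: Compute gradient at (3.7587, -2.9695).
grad_x = 2*7*3.7587 - 1 = 51.6218
grad_y = 2*7*-2.9695 - 15 = -56.573
Step 2: Gradient step.
x_raw = 3.7587 - 0.15*51.6218 = -3.9846
y_raw = -2.9695 - 0.15*-56.573 = 5.5165
Step 3: Project onto [-2, 5].
x_proj = clip(-3.9846) = -2.0
y_proj = clip(5.5165) = 5.0
Step 4: Evaluate f.
f(-2.0, 5.0) = 130.0


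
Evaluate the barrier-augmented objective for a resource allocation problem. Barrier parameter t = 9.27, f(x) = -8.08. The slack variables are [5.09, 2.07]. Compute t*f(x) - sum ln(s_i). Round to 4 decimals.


Step 1: Compute log-barrier.
ln values: [1.6273, 0.7275]
phi = -(1.6273 + 0.7275) = -2.3548
Step 2: Compute augmented objective.
t*f(x) = 9.27*-8.08 = -74.9016
Total = -74.9016 - 2.3548 = -77.2564


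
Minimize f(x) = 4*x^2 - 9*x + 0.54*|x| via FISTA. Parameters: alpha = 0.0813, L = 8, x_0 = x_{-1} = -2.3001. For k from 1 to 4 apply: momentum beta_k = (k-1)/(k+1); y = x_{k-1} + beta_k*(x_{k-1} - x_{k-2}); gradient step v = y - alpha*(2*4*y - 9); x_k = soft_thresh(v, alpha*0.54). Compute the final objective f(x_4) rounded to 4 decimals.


FISTA on f(x) = 4*x^2 - 9*x + 0.54*|x|
L = 8, alpha = 0.0813
Iteration 1: beta = 0.0, y = -2.3001 + 0.0*(-2.3001 + 2.3001) = -2.3001
  grad(y) = -27.4008, v = y - alpha*grad = -0.0724
  prox(v) = soft_thresh(-0.0724, 0.0439) = -0.0285
Iteration 2: beta = 0.3333, y = -0.0285 + 0.3333*(-0.0285 + 2.3001) = 0.7287
  grad(y) = -3.1705, v = y - alpha*grad = 0.9864
  prox(v) = soft_thresh(0.9864, 0.0439) = 0.9425
Iteration 3: beta = 0.5, y = 0.9425 + 0.5*(0.9425 + 0.0285) = 1.4281
  grad(y) = 2.4246, v = y - alpha*grad = 1.231
  prox(v) = soft_thresh(1.231, 0.0439) = 1.1871
Iteration 4: beta = 0.6, y = 1.1871 + 0.6*(1.1871 - 0.9425) = 1.3338
  grad(y) = 1.6701, v = y - alpha*grad = 1.198
  prox(v) = soft_thresh(1.198, 0.0439) = 1.1541
f(x_4) = 4*1.1541^2 - 9*1.1541 + 0.54*|1.1541| = -4.4359


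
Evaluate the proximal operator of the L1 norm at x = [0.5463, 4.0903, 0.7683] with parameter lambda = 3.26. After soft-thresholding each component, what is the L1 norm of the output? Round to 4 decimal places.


Soft-thresholding with lambda = 3.26:
prox(0.5463) = sign(0.5463)*max(|0.5463| - 3.26, 0) = 0.0
prox(4.0903) = sign(4.0903)*max(|4.0903| - 3.26, 0) = 0.8303
prox(0.7683) = sign(0.7683)*max(|0.7683| - 3.26, 0) = 0.0
prox(x) = [0.0, 0.8303, 0.0]
||prox(x)||_1 = 0.0 + 0.8303 + 0.0 = 0.8303


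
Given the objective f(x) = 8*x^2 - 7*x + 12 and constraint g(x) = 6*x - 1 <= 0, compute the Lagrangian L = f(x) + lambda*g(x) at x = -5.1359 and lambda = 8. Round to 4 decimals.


Step 1: Evaluate f(x).
f(-5.1359) = 8*(-5.1359)^2 - 7*(-5.1359) + 12 = 258.9711
Step 2: Evaluate g(x).
g(-5.1359) = 6*-5.1359 - 1 = -31.8154
Step 3: Compute Lagrangian.
L = 258.9711 + 8*-31.8154 = 4.4479


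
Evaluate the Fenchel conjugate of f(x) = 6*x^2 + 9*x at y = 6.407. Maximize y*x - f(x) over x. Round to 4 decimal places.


f*(y) = sup_x {y*x - a*x^2 - b*x} = sup_x {(y-b)*x - a*x^2}
FOC: (y - b) - 2a*x = 0 => x* = (y - b)/(2a)
x* = (6.407 - 9)/(2*6) = -0.2161
f*(6.407) = (y-b)^2/(4a) = (6.407 - 9)^2/(4*6)
= 6.7236/24 = 0.2802


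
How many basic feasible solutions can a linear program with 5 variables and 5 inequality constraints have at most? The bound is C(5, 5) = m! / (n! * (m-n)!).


Each vertex corresponds to some choice of n active constraints out of m, so the number of vertices is at most C(m, n) = m! / (n!(m-n)!).
m = 5, n = 5
Numerator: 5 * 4 * 3 * 2 * 1
Denominator: 5! = 120
C(5, 5) = 1


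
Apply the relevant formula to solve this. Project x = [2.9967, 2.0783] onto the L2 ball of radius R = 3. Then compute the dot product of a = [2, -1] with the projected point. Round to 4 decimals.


Step 1: Compute ||x|| (intermediates to 6 decimals).
||x|| = sqrt(2.9967^2 + 2.0783^2) = 3.646854
Step 2: Project.
Since ||x|| > R, scale = R/||x|| = 3/3.646854 = 0.822627, proj(x) = scale * x
proj(x) = [2.465166, 1.709666]
Step 3: Dot product.
a^T * proj(x) = 2*2.465166 - 1*1.709666 = 3.2207


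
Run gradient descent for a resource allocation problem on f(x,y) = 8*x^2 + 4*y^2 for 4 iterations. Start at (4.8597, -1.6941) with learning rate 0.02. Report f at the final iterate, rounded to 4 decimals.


Gradient descent on f(x,y) = 8*x^2 + 4*y^2.
Starting point: (4.8597, -1.6941), alpha = 0.02
Step 1: grad_x = 2*8*4.8597 = 77.7552, grad_y = 2*4*-1.6941 = -13.5528
  x_1 = 4.8597 - 0.02*77.7552 = 3.3046
  y_1 = -1.6941 - 0.02*-13.5528 = -1.423
Step 2: grad_x = 2*8*3.3046 = 52.8735, grad_y = 2*4*-1.423 = -11.3844
  x_2 = 3.3046 - 0.02*52.8735 = 2.2471
  y_2 = -1.423 - 0.02*-11.3844 = -1.1954
Step 3: grad_x = 2*8*2.2471 = 35.954, grad_y = 2*4*-1.1954 = -9.5629
  x_3 = 2.2471 - 0.02*35.954 = 1.528
  y_3 = -1.1954 - 0.02*-9.5629 = -1.0041
Step 4: grad_x = 2*8*1.528 = 24.4487, grad_y = 2*4*-1.0041 = -8.0328
  x_4 = 1.528 - 0.02*24.4487 = 1.0391
  y_4 = -1.0041 - 0.02*-8.0328 = -0.8434
f(1.0391, -0.8434) = 8*1.0391^2 + 4*(-0.8434)^2 = 11.4829


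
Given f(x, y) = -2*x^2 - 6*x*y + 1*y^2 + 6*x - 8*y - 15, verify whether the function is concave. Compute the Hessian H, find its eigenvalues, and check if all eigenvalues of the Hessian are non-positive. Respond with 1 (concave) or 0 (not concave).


The Hessian of f(x,y) = -2*x^2 - 6*x*y + 1*y^2 + 6*x - 8*y - 15 is:
H = [[-4, -6], [-6, 2]]
Trace = -4 + 2 = -2
Determinant = -4*2 - (-6)^2 = -44
Discriminant = (-2)^2 - 4*-44 = 180.0
Eigenvalues: lambda_1 = -7.7082, lambda_2 = 5.7082
The function is not concave.

0


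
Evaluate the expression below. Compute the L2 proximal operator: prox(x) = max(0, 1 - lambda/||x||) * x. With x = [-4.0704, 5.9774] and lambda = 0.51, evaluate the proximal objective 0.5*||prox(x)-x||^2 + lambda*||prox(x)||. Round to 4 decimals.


Step 1: Compute ||x||.
||x|| = 7.2317
Step 2: Compute scaling factor.
scale = max(0, 1 - 0.51/7.2317) = 0.9295
Step 3: prox(x) = [-3.7833, 5.5559]
||prox(x)|| = 6.7217
Step 4: Proximal objective.
0.5*||prox-x||^2 = 0.1301
lambda*||prox|| = 3.4281
Total = 3.5581
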